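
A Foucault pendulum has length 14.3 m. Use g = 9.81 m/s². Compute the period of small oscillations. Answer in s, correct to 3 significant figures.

7.59 s

T = 2π√(L/g) = 2π√(14.3/9.81) = 2π × 1.207 = 7.59 s.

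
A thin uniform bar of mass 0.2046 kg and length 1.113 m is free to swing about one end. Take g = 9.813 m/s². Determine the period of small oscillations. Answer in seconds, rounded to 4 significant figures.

1.728 s

For a physical pendulum T = 2π√(I/(mgd)), with d = 0.55650 m from pivot to centre of mass.
I_cm = mL²/12 = 0.2046 × 1.113²/12 = 0.021121 kg·m²; I = I_cm + md² = 0.021121 + 0.2046 × 0.55650² = 0.084484 kg·m².
T = 2π√(0.084484/(0.2046 × 9.813 × 0.55650)) = 1.728 s.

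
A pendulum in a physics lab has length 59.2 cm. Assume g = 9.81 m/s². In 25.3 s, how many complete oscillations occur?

T = 2π√(L/g) = 2π√(0.592/9.81) = 1.543 s.
Number of complete oscillations = ⌊25.3/1.543⌋ = ⌊16.39⌋ = 16.

16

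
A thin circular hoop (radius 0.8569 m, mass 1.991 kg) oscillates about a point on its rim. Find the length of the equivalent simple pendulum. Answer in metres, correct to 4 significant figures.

The equivalent simple-pendulum length is L_eq = I/(md), where I is about the pivot and d = 0.85690 m.
I_cm = mR² = 1.4619 kg·m², so I = I_cm + md² = 1.4619 + 1.4619 = 2.9239 kg·m².
L_eq = 2.9239/(1.991 × 0.85690) = 1.714 m.

1.714 m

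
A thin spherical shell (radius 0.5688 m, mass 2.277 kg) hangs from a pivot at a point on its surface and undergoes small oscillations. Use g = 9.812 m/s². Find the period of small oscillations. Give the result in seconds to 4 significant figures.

1.953 s

I_cm = (2/3)mr² = 0.49112 kg·m². The pivot is at distance d = 0.5688 m from the centre of mass.
By the parallel-axis theorem, I = I_cm + md² = 0.49112 + 0.73669 = 1.2278 kg·m².
T = 2π√(I/(mgd)) = 2π√(1.2278/(2.277 × 9.812 × 0.5688)) = 1.953 s.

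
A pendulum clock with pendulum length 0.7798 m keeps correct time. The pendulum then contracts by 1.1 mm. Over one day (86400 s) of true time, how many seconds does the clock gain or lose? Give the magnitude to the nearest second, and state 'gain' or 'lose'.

T ∝ √L, so T'/T = √(0.77870/0.7798) = 0.999294.
In 86400 s of true time the clock registers 86400/0.999294 = 86461.0 s, so it gains 61 s.

gain 61 s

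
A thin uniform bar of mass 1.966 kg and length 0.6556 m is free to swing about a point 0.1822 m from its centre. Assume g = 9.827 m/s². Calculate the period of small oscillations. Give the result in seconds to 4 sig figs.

For a physical pendulum T = 2π√(I/(mgd)), with d = 0.18220 m from pivot to centre of mass.
I_cm = mL²/12 = 1.966 × 0.6556²/12 = 0.070417 kg·m²; I = I_cm + md² = 0.070417 + 1.966 × 0.18220² = 0.13568 kg·m².
T = 2π√(0.13568/(1.966 × 9.827 × 0.18220)) = 1.234 s.

1.234 s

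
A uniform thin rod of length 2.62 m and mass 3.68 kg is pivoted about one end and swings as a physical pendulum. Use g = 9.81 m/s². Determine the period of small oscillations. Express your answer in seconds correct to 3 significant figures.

2.65 s

For a physical pendulum T = 2π√(I/(mgd)), with d = 1.310 m from pivot to centre of mass.
I_cm = mL²/12 = 3.68 × 2.62²/12 = 2.105 kg·m²; I = I_cm + md² = 2.105 + 3.68 × 1.310² = 8.420 kg·m².
T = 2π√(8.420/(3.68 × 9.81 × 1.310)) = 2.65 s.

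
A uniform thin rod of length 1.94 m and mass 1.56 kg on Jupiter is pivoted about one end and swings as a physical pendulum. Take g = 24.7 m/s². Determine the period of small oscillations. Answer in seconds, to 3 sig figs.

For a physical pendulum T = 2π√(I/(mgd)), with d = 0.9700 m from pivot to centre of mass.
I_cm = mL²/12 = 1.56 × 1.94²/12 = 0.4893 kg·m²; I = I_cm + md² = 0.4893 + 1.56 × 0.9700² = 1.957 kg·m².
T = 2π√(1.957/(1.56 × 24.7 × 0.9700)) = 1.44 s.

1.44 s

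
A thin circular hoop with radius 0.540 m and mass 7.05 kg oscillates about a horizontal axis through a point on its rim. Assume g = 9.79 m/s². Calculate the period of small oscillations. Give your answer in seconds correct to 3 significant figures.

2.09 s

I_cm = mr² = 2.056 kg·m². The pivot is at distance d = 0.540 m from the centre of mass.
By the parallel-axis theorem, I = I_cm + md² = 2.056 + 2.056 = 4.112 kg·m².
T = 2π√(I/(mgd)) = 2π√(4.112/(7.05 × 9.79 × 0.540)) = 2.09 s.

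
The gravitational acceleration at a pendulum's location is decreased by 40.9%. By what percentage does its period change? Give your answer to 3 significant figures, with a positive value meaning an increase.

30.1%

T ∝ 1/√g, so T'/T = 1/√(0.5910) = 1.301.
Percentage change in T = (1.301 − 1) × 100% = 30.1%.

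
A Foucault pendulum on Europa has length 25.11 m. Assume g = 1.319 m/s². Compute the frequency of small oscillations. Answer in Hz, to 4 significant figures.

T = 2π√(L/g) = 2π√(25.11/1.319) = 27.415 s, so f = 1/T = 0.03648 Hz.

0.03648 Hz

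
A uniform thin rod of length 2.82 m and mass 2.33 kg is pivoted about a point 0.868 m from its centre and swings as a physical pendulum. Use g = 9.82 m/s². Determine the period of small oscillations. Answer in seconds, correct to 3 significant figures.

2.56 s

For a physical pendulum T = 2π√(I/(mgd)), with d = 0.8680 m from pivot to centre of mass.
I_cm = mL²/12 = 2.33 × 2.82²/12 = 1.544 kg·m²; I = I_cm + md² = 1.544 + 2.33 × 0.8680² = 3.300 kg·m².
T = 2π√(3.300/(2.33 × 9.82 × 0.8680)) = 2.56 s.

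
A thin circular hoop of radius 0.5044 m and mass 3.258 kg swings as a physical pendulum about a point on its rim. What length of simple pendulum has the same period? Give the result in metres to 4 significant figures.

The equivalent simple-pendulum length is L_eq = I/(md), where I is about the pivot and d = 0.50440 m.
I_cm = mR² = 0.82890 kg·m², so I = I_cm + md² = 0.82890 + 0.82890 = 1.6578 kg·m².
L_eq = 1.6578/(3.258 × 0.50440) = 1.009 m.

1.009 m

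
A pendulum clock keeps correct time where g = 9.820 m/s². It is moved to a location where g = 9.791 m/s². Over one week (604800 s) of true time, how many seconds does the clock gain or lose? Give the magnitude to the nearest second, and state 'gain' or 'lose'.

lose 894 s

The clock's period scales as T ∝ 1/√g, so T'/T = √(9.820/9.791) = 1.00148.
In 604800 s of true time the clock registers 604800/1.00148 = 603906.3 s, so it loses 894 s.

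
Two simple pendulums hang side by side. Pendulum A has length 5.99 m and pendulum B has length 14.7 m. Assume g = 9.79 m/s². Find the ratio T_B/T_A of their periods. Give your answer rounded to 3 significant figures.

T ∝ √L, so T_B/T_A = √(L_B/L_A) = √(14.7/5.99) = 1.57.

1.57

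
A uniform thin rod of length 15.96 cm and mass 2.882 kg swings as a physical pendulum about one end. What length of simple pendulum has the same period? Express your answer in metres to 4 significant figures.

The equivalent simple-pendulum length is L_eq = I/(md), where I is about the pivot and d = 0.079800 m.
I_cm = (1/12)mL² = 0.0061176 kg·m², so I = I_cm + md² = 0.0061176 + 0.018353 = 0.024470 kg·m².
L_eq = 0.024470/(2.882 × 0.079800) = 0.1064 m.

0.1064 m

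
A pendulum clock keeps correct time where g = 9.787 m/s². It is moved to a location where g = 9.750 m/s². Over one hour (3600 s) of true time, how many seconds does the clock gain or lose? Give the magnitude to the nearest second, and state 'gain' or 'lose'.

lose 7 s

The clock's period scales as T ∝ 1/√g, so T'/T = √(9.787/9.750) = 1.00190.
In 3600 s of true time the clock registers 3600/1.00190 = 3593.2 s, so it loses 7 s.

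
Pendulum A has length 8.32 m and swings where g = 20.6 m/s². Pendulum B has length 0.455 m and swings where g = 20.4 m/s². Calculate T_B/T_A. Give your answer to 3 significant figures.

T = 2π√(L/g), so T_B/T_A = √((L_B/g_B)/(L_A/g_A)) = √((0.455/20.4)/(8.32/20.6)) = 0.235.

0.235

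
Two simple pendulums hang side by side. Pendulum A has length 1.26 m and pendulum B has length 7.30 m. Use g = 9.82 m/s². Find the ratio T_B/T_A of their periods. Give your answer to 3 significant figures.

2.41

T ∝ √L, so T_B/T_A = √(L_B/L_A) = √(7.30/1.26) = 2.41.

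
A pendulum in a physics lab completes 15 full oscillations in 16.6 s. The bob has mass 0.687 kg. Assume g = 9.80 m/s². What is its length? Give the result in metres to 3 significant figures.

T = 16.6/15 = 1.107 s.
From T = 2π√(L/g), L = gT²/(4π²) = 9.80 × 1.107²/(4π²) = 0.304 m.

0.304 m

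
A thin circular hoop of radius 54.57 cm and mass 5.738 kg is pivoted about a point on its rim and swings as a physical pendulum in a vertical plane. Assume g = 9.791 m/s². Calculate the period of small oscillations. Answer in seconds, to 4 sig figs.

I_cm = mr² = 1.7087 kg·m². The pivot is at distance d = 0.5457 m from the centre of mass.
By the parallel-axis theorem, I = I_cm + md² = 1.7087 + 1.7087 = 3.4174 kg·m².
T = 2π√(I/(mgd)) = 2π√(3.4174/(5.738 × 9.791 × 0.5457)) = 2.098 s.

2.098 s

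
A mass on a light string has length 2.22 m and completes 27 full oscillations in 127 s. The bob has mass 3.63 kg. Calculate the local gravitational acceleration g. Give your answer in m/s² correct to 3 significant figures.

T = 127/27 = 4.704 s.
From T = 2π√(L/g), g = 4π²L/T² = 4π² × 2.22/4.704² = 3.96 m/s².

3.96 m/s²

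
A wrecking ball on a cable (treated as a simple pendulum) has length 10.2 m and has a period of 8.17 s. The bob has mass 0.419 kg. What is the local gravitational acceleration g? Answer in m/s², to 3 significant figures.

6.03 m/s²

From T = 2π√(L/g), g = 4π²L/T² = 4π² × 10.2/8.170² = 6.03 m/s².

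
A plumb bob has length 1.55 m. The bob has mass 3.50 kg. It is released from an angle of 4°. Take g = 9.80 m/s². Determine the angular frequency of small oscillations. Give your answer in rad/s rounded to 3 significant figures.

2.51 rad/s

ω = √(g/L) = √(9.80/1.55) = 2.51 rad/s.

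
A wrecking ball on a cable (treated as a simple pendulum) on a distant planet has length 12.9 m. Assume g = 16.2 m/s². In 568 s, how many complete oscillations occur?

T = 2π√(L/g) = 2π√(12.9/16.2) = 5.607 s.
Number of complete oscillations = ⌊568/5.607⌋ = ⌊101.3⌋ = 101.

101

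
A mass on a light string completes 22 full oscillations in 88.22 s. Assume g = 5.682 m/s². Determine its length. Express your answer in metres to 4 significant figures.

T = 88.22/22 = 4.0100 s.
From T = 2π√(L/g), L = gT²/(4π²) = 5.682 × 4.0100²/(4π²) = 2.314 m.

2.314 m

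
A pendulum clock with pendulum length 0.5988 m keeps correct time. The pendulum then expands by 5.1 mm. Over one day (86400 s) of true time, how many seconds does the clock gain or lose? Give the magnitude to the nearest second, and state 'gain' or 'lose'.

lose 366 s

T ∝ √L, so T'/T = √(0.60390/0.5988) = 1.00425.
In 86400 s of true time the clock registers 86400/1.00425 = 86034.4 s, so it loses 366 s.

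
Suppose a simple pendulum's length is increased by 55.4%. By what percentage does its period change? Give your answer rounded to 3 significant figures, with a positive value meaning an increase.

24.7%

T ∝ √L, so T'/T = √(1.554) = 1.247.
Percentage change in T = (1.247 − 1) × 100% = 24.7%.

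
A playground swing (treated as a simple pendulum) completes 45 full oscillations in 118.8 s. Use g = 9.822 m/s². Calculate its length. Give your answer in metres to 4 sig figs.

T = 118.8/45 = 2.6400 s.
From T = 2π√(L/g), L = gT²/(4π²) = 9.822 × 2.6400²/(4π²) = 1.734 m.

1.734 m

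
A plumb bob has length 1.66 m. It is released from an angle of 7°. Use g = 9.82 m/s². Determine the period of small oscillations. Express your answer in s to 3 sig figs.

T = 2π√(L/g) = 2π√(1.66/9.82) = 2π × 0.4111 = 2.58 s.

2.58 s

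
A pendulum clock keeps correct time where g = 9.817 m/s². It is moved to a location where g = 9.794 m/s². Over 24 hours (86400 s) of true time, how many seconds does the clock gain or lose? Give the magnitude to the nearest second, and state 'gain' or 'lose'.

lose 101 s

The clock's period scales as T ∝ 1/√g, so T'/T = √(9.817/9.794) = 1.00117.
In 86400 s of true time the clock registers 86400/1.00117 = 86298.7 s, so it loses 101 s.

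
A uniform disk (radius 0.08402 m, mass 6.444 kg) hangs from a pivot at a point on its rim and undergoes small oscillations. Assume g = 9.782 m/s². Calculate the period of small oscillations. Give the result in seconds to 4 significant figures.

0.7132 s

I_cm = ½mr² = 0.022745 kg·m². The pivot is at distance d = 0.08402 m from the centre of mass.
By the parallel-axis theorem, I = I_cm + md² = 0.022745 + 0.045491 = 0.068236 kg·m².
T = 2π√(I/(mgd)) = 2π√(0.068236/(6.444 × 9.782 × 0.08402)) = 0.7132 s.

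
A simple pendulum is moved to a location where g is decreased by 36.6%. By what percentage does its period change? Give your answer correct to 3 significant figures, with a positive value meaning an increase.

25.6%

T ∝ 1/√g, so T'/T = 1/√(0.6340) = 1.256.
Percentage change in T = (1.256 − 1) × 100% = 25.6%.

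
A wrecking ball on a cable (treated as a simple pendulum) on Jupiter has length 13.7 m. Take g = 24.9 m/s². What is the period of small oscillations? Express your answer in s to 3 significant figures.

T = 2π√(L/g) = 2π√(13.7/24.9) = 2π × 0.7418 = 4.66 s.

4.66 s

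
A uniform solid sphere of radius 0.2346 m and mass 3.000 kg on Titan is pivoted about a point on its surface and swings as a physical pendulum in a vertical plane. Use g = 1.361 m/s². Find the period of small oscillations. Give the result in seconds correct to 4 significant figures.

I_cm = (2/5)mr² = 0.066045 kg·m². The pivot is at distance d = 0.2346 m from the centre of mass.
By the parallel-axis theorem, I = I_cm + md² = 0.066045 + 0.16511 = 0.23116 kg·m².
T = 2π√(I/(mgd)) = 2π√(0.23116/(3.000 × 1.361 × 0.2346)) = 3.087 s.

3.087 s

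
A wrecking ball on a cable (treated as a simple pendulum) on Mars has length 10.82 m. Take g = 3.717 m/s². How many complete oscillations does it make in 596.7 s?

55

T = 2π√(L/g) = 2π√(10.82/3.717) = 10.720 s.
Number of complete oscillations = ⌊596.7/10.720⌋ = ⌊55.662⌋ = 55.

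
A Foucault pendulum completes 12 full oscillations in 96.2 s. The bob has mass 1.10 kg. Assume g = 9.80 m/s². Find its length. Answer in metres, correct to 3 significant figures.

16.0 m

T = 96.2/12 = 8.017 s.
From T = 2π√(L/g), L = gT²/(4π²) = 9.80 × 8.017²/(4π²) = 16.0 m.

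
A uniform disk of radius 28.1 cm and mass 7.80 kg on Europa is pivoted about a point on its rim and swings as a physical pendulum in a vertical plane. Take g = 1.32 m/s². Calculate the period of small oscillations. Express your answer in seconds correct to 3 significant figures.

3.55 s

I_cm = ½mr² = 0.3079 kg·m². The pivot is at distance d = 0.281 m from the centre of mass.
By the parallel-axis theorem, I = I_cm + md² = 0.3079 + 0.6159 = 0.9238 kg·m².
T = 2π√(I/(mgd)) = 2π√(0.9238/(7.80 × 1.32 × 0.281)) = 3.55 s.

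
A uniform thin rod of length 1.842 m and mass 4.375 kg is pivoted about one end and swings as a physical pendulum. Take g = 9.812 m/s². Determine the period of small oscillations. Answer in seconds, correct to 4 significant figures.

2.223 s

For a physical pendulum T = 2π√(I/(mgd)), with d = 0.92100 m from pivot to centre of mass.
I_cm = mL²/12 = 4.375 × 1.842²/12 = 1.2370 kg·m²; I = I_cm + md² = 1.2370 + 4.375 × 0.92100² = 4.9481 kg·m².
T = 2π√(4.9481/(4.375 × 9.812 × 0.92100)) = 2.223 s.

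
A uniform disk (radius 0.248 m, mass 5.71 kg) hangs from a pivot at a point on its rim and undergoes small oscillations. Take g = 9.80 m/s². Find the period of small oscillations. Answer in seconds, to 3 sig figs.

I_cm = ½mr² = 0.1756 kg·m². The pivot is at distance d = 0.248 m from the centre of mass.
By the parallel-axis theorem, I = I_cm + md² = 0.1756 + 0.3512 = 0.5268 kg·m².
T = 2π√(I/(mgd)) = 2π√(0.5268/(5.71 × 9.80 × 0.248)) = 1.22 s.

1.22 s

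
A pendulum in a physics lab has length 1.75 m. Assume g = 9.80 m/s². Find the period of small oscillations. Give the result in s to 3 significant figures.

T = 2π√(L/g) = 2π√(1.75/9.80) = 2π × 0.4226 = 2.66 s.

2.66 s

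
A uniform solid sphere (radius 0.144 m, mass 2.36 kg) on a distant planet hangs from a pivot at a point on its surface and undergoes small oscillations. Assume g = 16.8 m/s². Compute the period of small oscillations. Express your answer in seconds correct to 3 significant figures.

0.688 s

I_cm = (2/5)mr² = 0.01957 kg·m². The pivot is at distance d = 0.144 m from the centre of mass.
By the parallel-axis theorem, I = I_cm + md² = 0.01957 + 0.04894 = 0.06851 kg·m².
T = 2π√(I/(mgd)) = 2π√(0.06851/(2.36 × 16.8 × 0.144)) = 0.688 s.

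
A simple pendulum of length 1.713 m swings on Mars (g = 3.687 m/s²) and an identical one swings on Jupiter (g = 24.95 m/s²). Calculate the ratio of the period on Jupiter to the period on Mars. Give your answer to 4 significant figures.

0.3844

T ∝ 1/√g, so T₂/T₁ = √(g₁/g₂) = √(3.687/24.95) = 0.3844.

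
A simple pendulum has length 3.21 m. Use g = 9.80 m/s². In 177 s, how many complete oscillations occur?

49

T = 2π√(L/g) = 2π√(3.21/9.80) = 3.596 s.
Number of complete oscillations = ⌊177/3.596⌋ = ⌊49.22⌋ = 49.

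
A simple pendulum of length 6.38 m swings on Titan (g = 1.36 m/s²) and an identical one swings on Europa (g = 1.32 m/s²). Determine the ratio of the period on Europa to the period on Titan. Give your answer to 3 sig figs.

1.02

T ∝ 1/√g, so T₂/T₁ = √(g₁/g₂) = √(1.36/1.32) = 1.02.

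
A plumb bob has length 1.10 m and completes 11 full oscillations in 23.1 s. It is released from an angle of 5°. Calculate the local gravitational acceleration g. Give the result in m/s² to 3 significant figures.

T = 23.1/11 = 2.100 s.
From T = 2π√(L/g), g = 4π²L/T² = 4π² × 1.10/2.100² = 9.85 m/s².

9.85 m/s²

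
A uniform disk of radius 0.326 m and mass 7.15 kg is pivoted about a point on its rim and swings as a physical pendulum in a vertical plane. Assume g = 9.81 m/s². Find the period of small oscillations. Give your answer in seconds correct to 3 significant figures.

1.40 s

I_cm = ½mr² = 0.3799 kg·m². The pivot is at distance d = 0.326 m from the centre of mass.
By the parallel-axis theorem, I = I_cm + md² = 0.3799 + 0.7599 = 1.140 kg·m².
T = 2π√(I/(mgd)) = 2π√(1.140/(7.15 × 9.81 × 0.326)) = 1.40 s.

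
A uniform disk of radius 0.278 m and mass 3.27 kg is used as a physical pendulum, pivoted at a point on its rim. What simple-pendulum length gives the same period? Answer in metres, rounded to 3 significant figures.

The equivalent simple-pendulum length is L_eq = I/(md), where I is about the pivot and d = 0.2780 m.
I_cm = ½mR² = 0.1264 kg·m², so I = I_cm + md² = 0.1264 + 0.2527 = 0.3791 kg·m².
L_eq = 0.3791/(3.27 × 0.2780) = 0.417 m.

0.417 m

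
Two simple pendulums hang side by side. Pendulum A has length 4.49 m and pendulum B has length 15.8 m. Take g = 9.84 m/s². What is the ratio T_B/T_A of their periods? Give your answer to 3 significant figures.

T ∝ √L, so T_B/T_A = √(L_B/L_A) = √(15.8/4.49) = 1.88.

1.88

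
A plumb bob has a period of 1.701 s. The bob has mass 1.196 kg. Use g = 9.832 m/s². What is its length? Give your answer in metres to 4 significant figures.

From T = 2π√(L/g), L = gT²/(4π²) = 9.832 × 1.7010²/(4π²) = 0.7206 m.

0.7206 m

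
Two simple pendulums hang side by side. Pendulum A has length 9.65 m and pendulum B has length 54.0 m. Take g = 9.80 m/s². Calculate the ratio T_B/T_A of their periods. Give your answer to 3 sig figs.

T ∝ √L, so T_B/T_A = √(L_B/L_A) = √(54.0/9.65) = 2.37.

2.37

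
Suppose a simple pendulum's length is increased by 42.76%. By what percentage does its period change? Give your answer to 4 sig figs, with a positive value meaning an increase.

T ∝ √L, so T'/T = √(1.4276) = 1.1948.
Percentage change in T = (1.1948 − 1) × 100% = 19.48%.

19.48%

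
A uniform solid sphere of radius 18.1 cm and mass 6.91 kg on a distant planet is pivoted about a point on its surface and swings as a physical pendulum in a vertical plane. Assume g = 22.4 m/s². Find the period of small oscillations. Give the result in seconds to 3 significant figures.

0.668 s

I_cm = (2/5)mr² = 0.09055 kg·m². The pivot is at distance d = 0.181 m from the centre of mass.
By the parallel-axis theorem, I = I_cm + md² = 0.09055 + 0.2264 = 0.3169 kg·m².
T = 2π√(I/(mgd)) = 2π√(0.3169/(6.91 × 22.4 × 0.181)) = 0.668 s.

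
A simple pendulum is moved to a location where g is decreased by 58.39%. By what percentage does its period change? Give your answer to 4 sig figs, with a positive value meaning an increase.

T ∝ 1/√g, so T'/T = 1/√(0.41610) = 1.5502.
Percentage change in T = (1.5502 − 1) × 100% = 55.02%.

55.02%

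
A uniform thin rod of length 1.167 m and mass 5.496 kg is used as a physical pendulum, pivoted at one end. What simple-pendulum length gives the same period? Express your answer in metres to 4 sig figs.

The equivalent simple-pendulum length is L_eq = I/(md), where I is about the pivot and d = 0.58350 m.
I_cm = (1/12)mL² = 0.62375 kg·m², so I = I_cm + md² = 0.62375 + 1.8712 = 2.4950 kg·m².
L_eq = 2.4950/(5.496 × 0.58350) = 0.7780 m.

0.7780 m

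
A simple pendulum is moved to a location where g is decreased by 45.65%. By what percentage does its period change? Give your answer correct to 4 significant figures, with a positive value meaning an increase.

35.64%

T ∝ 1/√g, so T'/T = 1/√(0.54350) = 1.3564.
Percentage change in T = (1.3564 − 1) × 100% = 35.64%.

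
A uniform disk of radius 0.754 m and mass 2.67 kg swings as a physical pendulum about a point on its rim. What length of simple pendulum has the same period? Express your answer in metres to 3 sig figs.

The equivalent simple-pendulum length is L_eq = I/(md), where I is about the pivot and d = 0.7540 m.
I_cm = ½mR² = 0.7590 kg·m², so I = I_cm + md² = 0.7590 + 1.518 = 2.277 kg·m².
L_eq = 2.277/(2.67 × 0.7540) = 1.13 m.

1.13 m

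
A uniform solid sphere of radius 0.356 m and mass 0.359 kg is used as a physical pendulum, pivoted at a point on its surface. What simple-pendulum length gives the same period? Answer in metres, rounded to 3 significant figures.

0.498 m

The equivalent simple-pendulum length is L_eq = I/(md), where I is about the pivot and d = 0.3560 m.
I_cm = (2/5)mR² = 0.01820 kg·m², so I = I_cm + md² = 0.01820 + 0.04550 = 0.06370 kg·m².
L_eq = 0.06370/(0.359 × 0.3560) = 0.498 m.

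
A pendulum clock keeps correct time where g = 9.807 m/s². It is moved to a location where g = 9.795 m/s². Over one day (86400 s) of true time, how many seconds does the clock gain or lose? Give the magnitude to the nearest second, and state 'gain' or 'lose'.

lose 53 s

The clock's period scales as T ∝ 1/√g, so T'/T = √(9.807/9.795) = 1.00061.
In 86400 s of true time the clock registers 86400/1.00061 = 86347.1 s, so it loses 53 s.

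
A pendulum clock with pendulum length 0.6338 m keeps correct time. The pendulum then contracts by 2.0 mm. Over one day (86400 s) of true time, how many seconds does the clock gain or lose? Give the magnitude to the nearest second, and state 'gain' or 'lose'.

gain 137 s

T ∝ √L, so T'/T = √(0.63180/0.6338) = 0.998421.
In 86400 s of true time the clock registers 86400/0.998421 = 86536.6 s, so it gains 137 s.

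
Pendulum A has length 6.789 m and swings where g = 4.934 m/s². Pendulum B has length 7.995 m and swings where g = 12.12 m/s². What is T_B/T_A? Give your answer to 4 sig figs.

0.6924

T = 2π√(L/g), so T_B/T_A = √((L_B/g_B)/(L_A/g_A)) = √((7.995/12.12)/(6.789/4.934)) = 0.6924.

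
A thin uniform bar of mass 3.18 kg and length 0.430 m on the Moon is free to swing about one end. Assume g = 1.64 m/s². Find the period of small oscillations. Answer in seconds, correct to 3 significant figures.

For a physical pendulum T = 2π√(I/(mgd)), with d = 0.2150 m from pivot to centre of mass.
I_cm = mL²/12 = 3.18 × 0.430²/12 = 0.04900 kg·m²; I = I_cm + md² = 0.04900 + 3.18 × 0.2150² = 0.1960 kg·m².
T = 2π√(0.1960/(3.18 × 1.64 × 0.2150)) = 2.63 s.

2.63 s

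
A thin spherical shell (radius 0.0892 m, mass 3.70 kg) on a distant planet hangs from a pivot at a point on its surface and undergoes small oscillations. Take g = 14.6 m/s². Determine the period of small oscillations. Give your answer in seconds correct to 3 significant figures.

0.634 s

I_cm = (2/3)mr² = 0.01963 kg·m². The pivot is at distance d = 0.0892 m from the centre of mass.
By the parallel-axis theorem, I = I_cm + md² = 0.01963 + 0.02944 = 0.04907 kg·m².
T = 2π√(I/(mgd)) = 2π√(0.04907/(3.70 × 14.6 × 0.0892)) = 0.634 s.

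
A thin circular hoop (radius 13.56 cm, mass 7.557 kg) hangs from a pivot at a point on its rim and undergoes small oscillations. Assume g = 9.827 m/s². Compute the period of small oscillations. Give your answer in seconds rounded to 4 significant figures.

1.044 s

I_cm = mr² = 0.13895 kg·m². The pivot is at distance d = 0.1356 m from the centre of mass.
By the parallel-axis theorem, I = I_cm + md² = 0.13895 + 0.13895 = 0.27791 kg·m².
T = 2π√(I/(mgd)) = 2π√(0.27791/(7.557 × 9.827 × 0.1356)) = 1.044 s.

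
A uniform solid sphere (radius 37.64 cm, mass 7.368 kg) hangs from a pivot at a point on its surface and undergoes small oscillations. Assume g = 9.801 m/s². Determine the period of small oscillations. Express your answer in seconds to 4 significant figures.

I_cm = (2/5)mr² = 0.41755 kg·m². The pivot is at distance d = 0.3764 m from the centre of mass.
By the parallel-axis theorem, I = I_cm + md² = 0.41755 + 1.0439 = 1.4614 kg·m².
T = 2π√(I/(mgd)) = 2π√(1.4614/(7.368 × 9.801 × 0.3764)) = 1.457 s.

1.457 s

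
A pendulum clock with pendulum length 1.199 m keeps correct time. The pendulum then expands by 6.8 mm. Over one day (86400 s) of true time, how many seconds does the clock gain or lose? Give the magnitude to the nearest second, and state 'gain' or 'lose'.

lose 244 s

T ∝ √L, so T'/T = √(1.20580/1.199) = 1.00283.
In 86400 s of true time the clock registers 86400/1.00283 = 86156.0 s, so it loses 244 s.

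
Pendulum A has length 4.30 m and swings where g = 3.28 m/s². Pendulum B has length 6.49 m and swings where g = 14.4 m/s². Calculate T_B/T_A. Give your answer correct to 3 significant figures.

T = 2π√(L/g), so T_B/T_A = √((L_B/g_B)/(L_A/g_A)) = √((6.49/14.4)/(4.30/3.28)) = 0.586.

0.586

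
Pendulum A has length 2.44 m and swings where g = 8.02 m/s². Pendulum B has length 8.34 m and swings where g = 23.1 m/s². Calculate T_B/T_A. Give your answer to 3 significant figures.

T = 2π√(L/g), so T_B/T_A = √((L_B/g_B)/(L_A/g_A)) = √((8.34/23.1)/(2.44/8.02)) = 1.09.

1.09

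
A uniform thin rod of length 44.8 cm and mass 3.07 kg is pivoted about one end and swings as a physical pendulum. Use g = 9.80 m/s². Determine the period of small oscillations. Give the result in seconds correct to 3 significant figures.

For a physical pendulum T = 2π√(I/(mgd)), with d = 0.2240 m from pivot to centre of mass.
I_cm = mL²/12 = 3.07 × 0.448²/12 = 0.05135 kg·m²; I = I_cm + md² = 0.05135 + 3.07 × 0.2240² = 0.2054 kg·m².
T = 2π√(0.2054/(3.07 × 9.80 × 0.2240)) = 1.10 s.

1.10 s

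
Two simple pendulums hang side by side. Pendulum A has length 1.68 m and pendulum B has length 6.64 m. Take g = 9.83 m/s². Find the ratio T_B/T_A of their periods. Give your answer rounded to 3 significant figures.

T ∝ √L, so T_B/T_A = √(L_B/L_A) = √(6.64/1.68) = 1.99.

1.99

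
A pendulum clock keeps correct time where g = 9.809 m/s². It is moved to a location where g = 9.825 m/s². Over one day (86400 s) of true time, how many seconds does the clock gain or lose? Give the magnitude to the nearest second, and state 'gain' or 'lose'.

The clock's period scales as T ∝ 1/√g, so T'/T = √(9.809/9.825) = 0.999185.
In 86400 s of true time the clock registers 86400/0.999185 = 86470.4 s, so it gains 70 s.

gain 70 s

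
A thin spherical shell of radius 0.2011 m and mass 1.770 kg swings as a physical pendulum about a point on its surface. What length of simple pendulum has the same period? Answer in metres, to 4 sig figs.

The equivalent simple-pendulum length is L_eq = I/(md), where I is about the pivot and d = 0.20110 m.
I_cm = (2/3)mR² = 0.047721 kg·m², so I = I_cm + md² = 0.047721 + 0.071581 = 0.11930 kg·m².
L_eq = 0.11930/(1.770 × 0.20110) = 0.3352 m.

0.3352 m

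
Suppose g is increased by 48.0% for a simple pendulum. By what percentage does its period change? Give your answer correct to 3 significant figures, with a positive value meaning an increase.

-17.8%

T ∝ 1/√g, so T'/T = 1/√(1.480) = 0.8220.
Percentage change in T = (0.8220 − 1) × 100% = -17.8%.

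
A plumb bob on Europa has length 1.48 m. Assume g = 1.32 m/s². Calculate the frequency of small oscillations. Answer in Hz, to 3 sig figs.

T = 2π√(L/g) = 2π√(1.48/1.32) = 6.653 s, so f = 1/T = 0.150 Hz.

0.150 Hz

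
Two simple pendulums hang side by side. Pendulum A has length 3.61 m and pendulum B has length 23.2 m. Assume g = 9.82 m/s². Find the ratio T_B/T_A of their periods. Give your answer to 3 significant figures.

2.54

T ∝ √L, so T_B/T_A = √(L_B/L_A) = √(23.2/3.61) = 2.54.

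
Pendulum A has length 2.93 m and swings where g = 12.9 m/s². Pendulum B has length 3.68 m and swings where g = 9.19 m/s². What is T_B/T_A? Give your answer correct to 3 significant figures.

1.33

T = 2π√(L/g), so T_B/T_A = √((L_B/g_B)/(L_A/g_A)) = √((3.68/9.19)/(2.93/12.9)) = 1.33.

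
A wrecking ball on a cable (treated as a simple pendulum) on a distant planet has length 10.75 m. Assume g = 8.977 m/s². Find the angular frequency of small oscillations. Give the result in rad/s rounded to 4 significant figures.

0.9138 rad/s

ω = √(g/L) = √(8.977/10.75) = 0.9138 rad/s.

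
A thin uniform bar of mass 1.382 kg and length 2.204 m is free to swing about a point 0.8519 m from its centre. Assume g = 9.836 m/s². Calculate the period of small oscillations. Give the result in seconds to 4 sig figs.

2.308 s

For a physical pendulum T = 2π√(I/(mgd)), with d = 0.85190 m from pivot to centre of mass.
I_cm = mL²/12 = 1.382 × 2.204²/12 = 0.55944 kg·m²; I = I_cm + md² = 0.55944 + 1.382 × 0.85190² = 1.5624 kg·m².
T = 2π√(1.5624/(1.382 × 9.836 × 0.85190)) = 2.308 s.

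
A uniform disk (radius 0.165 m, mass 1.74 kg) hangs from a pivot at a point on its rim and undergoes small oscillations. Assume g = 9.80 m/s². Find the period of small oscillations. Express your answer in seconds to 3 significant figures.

I_cm = ½mr² = 0.02369 kg·m². The pivot is at distance d = 0.165 m from the centre of mass.
By the parallel-axis theorem, I = I_cm + md² = 0.02369 + 0.04737 = 0.07106 kg·m².
T = 2π√(I/(mgd)) = 2π√(0.07106/(1.74 × 9.80 × 0.165)) = 0.999 s.

0.999 s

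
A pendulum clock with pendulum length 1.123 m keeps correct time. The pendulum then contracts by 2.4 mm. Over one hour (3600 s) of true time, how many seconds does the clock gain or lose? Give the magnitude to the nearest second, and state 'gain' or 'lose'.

T ∝ √L, so T'/T = √(1.12060/1.123) = 0.998931.
In 3600 s of true time the clock registers 3600/0.998931 = 3603.9 s, so it gains 4 s.

gain 4 s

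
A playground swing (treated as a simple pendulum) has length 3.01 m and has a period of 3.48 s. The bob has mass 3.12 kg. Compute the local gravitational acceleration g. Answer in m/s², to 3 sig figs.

9.81 m/s²

From T = 2π√(L/g), g = 4π²L/T² = 4π² × 3.01/3.480² = 9.81 m/s².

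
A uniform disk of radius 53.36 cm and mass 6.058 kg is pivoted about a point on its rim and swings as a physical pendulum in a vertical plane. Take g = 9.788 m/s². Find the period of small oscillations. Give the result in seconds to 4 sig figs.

I_cm = ½mr² = 0.86244 kg·m². The pivot is at distance d = 0.5336 m from the centre of mass.
By the parallel-axis theorem, I = I_cm + md² = 0.86244 + 1.7249 = 2.5873 kg·m².
T = 2π√(I/(mgd)) = 2π√(2.5873/(6.058 × 9.788 × 0.5336)) = 1.797 s.

1.797 s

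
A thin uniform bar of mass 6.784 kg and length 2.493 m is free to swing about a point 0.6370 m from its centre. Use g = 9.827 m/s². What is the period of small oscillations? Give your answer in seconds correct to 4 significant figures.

2.414 s

For a physical pendulum T = 2π√(I/(mgd)), with d = 0.63700 m from pivot to centre of mass.
I_cm = mL²/12 = 6.784 × 2.493²/12 = 3.5136 kg·m²; I = I_cm + md² = 3.5136 + 6.784 × 0.63700² = 6.2663 kg·m².
T = 2π√(6.2663/(6.784 × 9.827 × 0.63700)) = 2.414 s.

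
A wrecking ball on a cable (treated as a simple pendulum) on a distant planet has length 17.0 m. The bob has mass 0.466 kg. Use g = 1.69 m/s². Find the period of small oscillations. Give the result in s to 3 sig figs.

T = 2π√(L/g) = 2π√(17.0/1.69) = 2π × 3.172 = 19.9 s.

19.9 s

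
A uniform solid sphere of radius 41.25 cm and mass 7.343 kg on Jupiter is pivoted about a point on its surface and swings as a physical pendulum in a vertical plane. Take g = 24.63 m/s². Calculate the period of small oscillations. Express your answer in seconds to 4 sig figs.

0.9621 s

I_cm = (2/5)mr² = 0.49978 kg·m². The pivot is at distance d = 0.4125 m from the centre of mass.
By the parallel-axis theorem, I = I_cm + md² = 0.49978 + 1.2495 = 1.7492 kg·m².
T = 2π√(I/(mgd)) = 2π√(1.7492/(7.343 × 24.63 × 0.4125)) = 0.9621 s.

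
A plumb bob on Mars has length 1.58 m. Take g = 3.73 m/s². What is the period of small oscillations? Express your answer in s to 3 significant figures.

T = 2π√(L/g) = 2π√(1.58/3.73) = 2π × 0.6508 = 4.09 s.

4.09 s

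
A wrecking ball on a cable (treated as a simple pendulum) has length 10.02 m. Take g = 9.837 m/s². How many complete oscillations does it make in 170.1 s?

T = 2π√(L/g) = 2π√(10.02/9.837) = 6.3414 s.
Number of complete oscillations = ⌊170.1/6.3414⌋ = ⌊26.824⌋ = 26.

26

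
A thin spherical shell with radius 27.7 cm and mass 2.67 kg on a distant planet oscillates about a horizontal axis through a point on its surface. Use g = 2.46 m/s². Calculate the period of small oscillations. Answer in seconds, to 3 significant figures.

I_cm = (2/3)mr² = 0.1366 kg·m². The pivot is at distance d = 0.277 m from the centre of mass.
By the parallel-axis theorem, I = I_cm + md² = 0.1366 + 0.2049 = 0.3414 kg·m².
T = 2π√(I/(mgd)) = 2π√(0.3414/(2.67 × 2.46 × 0.277)) = 2.72 s.

2.72 s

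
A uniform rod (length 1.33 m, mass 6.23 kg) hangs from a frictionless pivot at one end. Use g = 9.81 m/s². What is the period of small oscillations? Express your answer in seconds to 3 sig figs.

For a physical pendulum T = 2π√(I/(mgd)), with d = 0.6650 m from pivot to centre of mass.
I_cm = mL²/12 = 6.23 × 1.33²/12 = 0.9184 kg·m²; I = I_cm + md² = 0.9184 + 6.23 × 0.6650² = 3.673 kg·m².
T = 2π√(3.673/(6.23 × 9.81 × 0.6650)) = 1.89 s.

1.89 s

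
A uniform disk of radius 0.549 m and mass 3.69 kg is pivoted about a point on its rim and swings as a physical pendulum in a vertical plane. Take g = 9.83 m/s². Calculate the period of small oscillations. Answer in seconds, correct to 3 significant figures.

1.82 s

I_cm = ½mr² = 0.5561 kg·m². The pivot is at distance d = 0.549 m from the centre of mass.
By the parallel-axis theorem, I = I_cm + md² = 0.5561 + 1.112 = 1.668 kg·m².
T = 2π√(I/(mgd)) = 2π√(1.668/(3.69 × 9.83 × 0.549)) = 1.82 s.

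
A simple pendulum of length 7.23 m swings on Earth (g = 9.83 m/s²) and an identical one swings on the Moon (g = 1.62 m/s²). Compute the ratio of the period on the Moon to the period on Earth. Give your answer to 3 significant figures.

2.46

T ∝ 1/√g, so T₂/T₁ = √(g₁/g₂) = √(9.83/1.62) = 2.46.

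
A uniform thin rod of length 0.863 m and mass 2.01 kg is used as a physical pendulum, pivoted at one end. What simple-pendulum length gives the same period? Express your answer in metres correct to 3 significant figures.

The equivalent simple-pendulum length is L_eq = I/(md), where I is about the pivot and d = 0.4315 m.
I_cm = (1/12)mL² = 0.1247 kg·m², so I = I_cm + md² = 0.1247 + 0.3742 = 0.4990 kg·m².
L_eq = 0.4990/(2.01 × 0.4315) = 0.575 m.

0.575 m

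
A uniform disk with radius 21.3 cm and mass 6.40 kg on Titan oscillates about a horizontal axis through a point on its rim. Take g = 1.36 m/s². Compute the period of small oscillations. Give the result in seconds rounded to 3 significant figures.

3.05 s

I_cm = ½mr² = 0.1452 kg·m². The pivot is at distance d = 0.213 m from the centre of mass.
By the parallel-axis theorem, I = I_cm + md² = 0.1452 + 0.2904 = 0.4355 kg·m².
T = 2π√(I/(mgd)) = 2π√(0.4355/(6.40 × 1.36 × 0.213)) = 3.05 s.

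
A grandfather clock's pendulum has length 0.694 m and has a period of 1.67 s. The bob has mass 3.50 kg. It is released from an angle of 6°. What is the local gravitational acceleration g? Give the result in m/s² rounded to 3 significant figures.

9.82 m/s²

From T = 2π√(L/g), g = 4π²L/T² = 4π² × 0.694/1.670² = 9.82 m/s².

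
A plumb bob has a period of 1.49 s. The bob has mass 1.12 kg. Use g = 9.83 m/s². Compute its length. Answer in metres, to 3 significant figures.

0.553 m

From T = 2π√(L/g), L = gT²/(4π²) = 9.83 × 1.490²/(4π²) = 0.553 m.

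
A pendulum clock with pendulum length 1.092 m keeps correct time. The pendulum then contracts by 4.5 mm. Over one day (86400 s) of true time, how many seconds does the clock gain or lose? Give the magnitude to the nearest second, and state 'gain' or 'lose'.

gain 179 s

T ∝ √L, so T'/T = √(1.08750/1.092) = 0.997937.
In 86400 s of true time the clock registers 86400/0.997937 = 86578.6 s, so it gains 179 s.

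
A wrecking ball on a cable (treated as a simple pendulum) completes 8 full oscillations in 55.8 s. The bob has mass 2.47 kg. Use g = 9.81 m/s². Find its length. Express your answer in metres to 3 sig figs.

T = 55.8/8 = 6.975 s.
From T = 2π√(L/g), L = gT²/(4π²) = 9.81 × 6.975²/(4π²) = 12.1 m.

12.1 m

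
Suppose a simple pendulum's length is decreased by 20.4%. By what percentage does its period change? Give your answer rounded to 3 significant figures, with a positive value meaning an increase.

-10.8%

T ∝ √L, so T'/T = √(0.7960) = 0.8922.
Percentage change in T = (0.8922 − 1) × 100% = -10.8%.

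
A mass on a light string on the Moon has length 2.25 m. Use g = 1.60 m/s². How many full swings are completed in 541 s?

T = 2π√(L/g) = 2π√(2.25/1.60) = 7.451 s.
Number of complete oscillations = ⌊541/7.451⌋ = ⌊72.61⌋ = 72.

72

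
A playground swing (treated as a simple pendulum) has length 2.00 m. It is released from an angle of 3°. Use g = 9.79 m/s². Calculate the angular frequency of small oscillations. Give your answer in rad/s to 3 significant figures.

ω = √(g/L) = √(9.79/2.00) = 2.21 rad/s.

2.21 rad/s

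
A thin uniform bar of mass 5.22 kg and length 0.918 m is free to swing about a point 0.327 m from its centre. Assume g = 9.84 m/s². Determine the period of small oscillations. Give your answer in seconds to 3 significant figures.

1.47 s

For a physical pendulum T = 2π√(I/(mgd)), with d = 0.3270 m from pivot to centre of mass.
I_cm = mL²/12 = 5.22 × 0.918²/12 = 0.3666 kg·m²; I = I_cm + md² = 0.3666 + 5.22 × 0.3270² = 0.9248 kg·m².
T = 2π√(0.9248/(5.22 × 9.84 × 0.3270)) = 1.47 s.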